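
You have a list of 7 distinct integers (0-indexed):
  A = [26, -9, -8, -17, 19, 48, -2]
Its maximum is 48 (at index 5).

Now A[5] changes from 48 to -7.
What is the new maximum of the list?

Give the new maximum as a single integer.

Old max = 48 (at index 5)
Change: A[5] 48 -> -7
Changed element WAS the max -> may need rescan.
  Max of remaining elements: 26
  New max = max(-7, 26) = 26

Answer: 26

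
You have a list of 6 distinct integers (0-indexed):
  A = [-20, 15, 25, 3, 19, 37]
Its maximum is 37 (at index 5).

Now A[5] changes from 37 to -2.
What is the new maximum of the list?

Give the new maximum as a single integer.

Old max = 37 (at index 5)
Change: A[5] 37 -> -2
Changed element WAS the max -> may need rescan.
  Max of remaining elements: 25
  New max = max(-2, 25) = 25

Answer: 25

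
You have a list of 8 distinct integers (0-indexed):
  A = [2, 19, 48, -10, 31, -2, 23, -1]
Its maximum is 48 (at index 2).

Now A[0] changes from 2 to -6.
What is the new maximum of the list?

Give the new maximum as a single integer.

Old max = 48 (at index 2)
Change: A[0] 2 -> -6
Changed element was NOT the old max.
  New max = max(old_max, new_val) = max(48, -6) = 48

Answer: 48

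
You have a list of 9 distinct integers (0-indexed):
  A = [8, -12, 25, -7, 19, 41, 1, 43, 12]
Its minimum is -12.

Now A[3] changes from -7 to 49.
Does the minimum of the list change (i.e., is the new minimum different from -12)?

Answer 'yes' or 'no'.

Answer: no

Derivation:
Old min = -12
Change: A[3] -7 -> 49
Changed element was NOT the min; min changes only if 49 < -12.
New min = -12; changed? no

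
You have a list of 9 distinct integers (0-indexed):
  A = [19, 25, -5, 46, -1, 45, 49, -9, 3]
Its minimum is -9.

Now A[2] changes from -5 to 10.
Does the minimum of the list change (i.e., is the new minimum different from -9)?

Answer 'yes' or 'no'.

Answer: no

Derivation:
Old min = -9
Change: A[2] -5 -> 10
Changed element was NOT the min; min changes only if 10 < -9.
New min = -9; changed? no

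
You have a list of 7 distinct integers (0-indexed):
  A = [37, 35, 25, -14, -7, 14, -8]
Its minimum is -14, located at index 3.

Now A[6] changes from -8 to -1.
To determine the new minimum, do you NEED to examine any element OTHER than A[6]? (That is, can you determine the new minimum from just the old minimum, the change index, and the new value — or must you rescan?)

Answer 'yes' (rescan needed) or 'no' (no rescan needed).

Answer: no

Derivation:
Old min = -14 at index 3
Change at index 6: -8 -> -1
Index 6 was NOT the min. New min = min(-14, -1). No rescan of other elements needed.
Needs rescan: no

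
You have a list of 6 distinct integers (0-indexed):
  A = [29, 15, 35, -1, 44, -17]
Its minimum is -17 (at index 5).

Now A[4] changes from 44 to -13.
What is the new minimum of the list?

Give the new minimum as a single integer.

Old min = -17 (at index 5)
Change: A[4] 44 -> -13
Changed element was NOT the old min.
  New min = min(old_min, new_val) = min(-17, -13) = -17

Answer: -17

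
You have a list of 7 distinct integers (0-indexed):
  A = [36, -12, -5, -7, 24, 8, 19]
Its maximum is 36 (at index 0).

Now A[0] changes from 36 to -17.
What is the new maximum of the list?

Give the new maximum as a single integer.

Old max = 36 (at index 0)
Change: A[0] 36 -> -17
Changed element WAS the max -> may need rescan.
  Max of remaining elements: 24
  New max = max(-17, 24) = 24

Answer: 24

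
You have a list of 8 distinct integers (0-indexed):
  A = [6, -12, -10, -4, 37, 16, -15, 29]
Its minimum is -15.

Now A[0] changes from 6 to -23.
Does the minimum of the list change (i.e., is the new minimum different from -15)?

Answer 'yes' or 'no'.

Answer: yes

Derivation:
Old min = -15
Change: A[0] 6 -> -23
Changed element was NOT the min; min changes only if -23 < -15.
New min = -23; changed? yes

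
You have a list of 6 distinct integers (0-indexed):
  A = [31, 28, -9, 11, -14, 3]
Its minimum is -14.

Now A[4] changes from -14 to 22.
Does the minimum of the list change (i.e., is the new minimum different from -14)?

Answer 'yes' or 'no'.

Old min = -14
Change: A[4] -14 -> 22
Changed element was the min; new min must be rechecked.
New min = -9; changed? yes

Answer: yes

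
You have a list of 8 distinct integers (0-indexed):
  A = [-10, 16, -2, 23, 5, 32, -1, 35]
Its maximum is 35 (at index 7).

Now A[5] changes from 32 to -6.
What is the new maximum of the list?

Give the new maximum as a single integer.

Old max = 35 (at index 7)
Change: A[5] 32 -> -6
Changed element was NOT the old max.
  New max = max(old_max, new_val) = max(35, -6) = 35

Answer: 35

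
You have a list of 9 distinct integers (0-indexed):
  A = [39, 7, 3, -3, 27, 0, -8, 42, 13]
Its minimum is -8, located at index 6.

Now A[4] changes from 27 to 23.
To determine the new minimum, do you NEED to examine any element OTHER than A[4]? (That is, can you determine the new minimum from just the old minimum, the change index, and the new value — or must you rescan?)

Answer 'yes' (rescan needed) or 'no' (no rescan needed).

Old min = -8 at index 6
Change at index 4: 27 -> 23
Index 4 was NOT the min. New min = min(-8, 23). No rescan of other elements needed.
Needs rescan: no

Answer: no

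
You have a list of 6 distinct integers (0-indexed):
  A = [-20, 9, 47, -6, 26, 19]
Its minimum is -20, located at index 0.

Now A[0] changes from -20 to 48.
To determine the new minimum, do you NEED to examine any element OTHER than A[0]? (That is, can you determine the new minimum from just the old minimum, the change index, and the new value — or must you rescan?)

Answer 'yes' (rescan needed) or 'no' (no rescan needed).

Old min = -20 at index 0
Change at index 0: -20 -> 48
Index 0 WAS the min and new value 48 > old min -20. Must rescan other elements to find the new min.
Needs rescan: yes

Answer: yes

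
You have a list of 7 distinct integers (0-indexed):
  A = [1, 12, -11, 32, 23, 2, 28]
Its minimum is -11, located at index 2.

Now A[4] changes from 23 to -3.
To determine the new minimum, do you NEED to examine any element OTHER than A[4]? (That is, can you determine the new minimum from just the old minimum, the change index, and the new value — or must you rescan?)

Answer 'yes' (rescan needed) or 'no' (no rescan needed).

Old min = -11 at index 2
Change at index 4: 23 -> -3
Index 4 was NOT the min. New min = min(-11, -3). No rescan of other elements needed.
Needs rescan: no

Answer: no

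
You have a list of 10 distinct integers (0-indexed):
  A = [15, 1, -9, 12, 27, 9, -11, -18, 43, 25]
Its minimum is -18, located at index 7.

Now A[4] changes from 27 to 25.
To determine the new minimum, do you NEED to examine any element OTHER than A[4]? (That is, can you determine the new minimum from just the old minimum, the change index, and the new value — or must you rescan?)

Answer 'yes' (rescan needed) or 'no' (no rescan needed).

Answer: no

Derivation:
Old min = -18 at index 7
Change at index 4: 27 -> 25
Index 4 was NOT the min. New min = min(-18, 25). No rescan of other elements needed.
Needs rescan: no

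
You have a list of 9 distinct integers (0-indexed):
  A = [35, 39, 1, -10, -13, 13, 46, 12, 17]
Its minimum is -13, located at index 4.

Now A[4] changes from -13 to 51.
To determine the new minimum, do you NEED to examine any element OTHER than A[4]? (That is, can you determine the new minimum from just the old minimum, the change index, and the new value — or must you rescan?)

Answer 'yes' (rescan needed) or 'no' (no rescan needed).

Old min = -13 at index 4
Change at index 4: -13 -> 51
Index 4 WAS the min and new value 51 > old min -13. Must rescan other elements to find the new min.
Needs rescan: yes

Answer: yes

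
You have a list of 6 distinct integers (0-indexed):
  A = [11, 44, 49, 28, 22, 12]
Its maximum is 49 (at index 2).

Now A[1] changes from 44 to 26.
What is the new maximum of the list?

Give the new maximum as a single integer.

Answer: 49

Derivation:
Old max = 49 (at index 2)
Change: A[1] 44 -> 26
Changed element was NOT the old max.
  New max = max(old_max, new_val) = max(49, 26) = 49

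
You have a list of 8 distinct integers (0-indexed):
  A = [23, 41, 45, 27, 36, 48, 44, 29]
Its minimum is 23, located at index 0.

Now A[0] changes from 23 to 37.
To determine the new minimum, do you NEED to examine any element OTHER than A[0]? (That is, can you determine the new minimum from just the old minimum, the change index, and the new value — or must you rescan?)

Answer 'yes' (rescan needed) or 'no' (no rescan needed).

Answer: yes

Derivation:
Old min = 23 at index 0
Change at index 0: 23 -> 37
Index 0 WAS the min and new value 37 > old min 23. Must rescan other elements to find the new min.
Needs rescan: yes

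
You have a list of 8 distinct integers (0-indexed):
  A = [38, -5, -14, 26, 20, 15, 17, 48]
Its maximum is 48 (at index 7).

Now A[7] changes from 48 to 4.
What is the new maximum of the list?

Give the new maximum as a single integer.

Answer: 38

Derivation:
Old max = 48 (at index 7)
Change: A[7] 48 -> 4
Changed element WAS the max -> may need rescan.
  Max of remaining elements: 38
  New max = max(4, 38) = 38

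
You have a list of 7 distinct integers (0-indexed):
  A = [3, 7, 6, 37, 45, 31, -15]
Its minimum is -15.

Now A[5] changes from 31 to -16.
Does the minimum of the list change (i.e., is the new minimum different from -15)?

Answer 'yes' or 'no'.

Old min = -15
Change: A[5] 31 -> -16
Changed element was NOT the min; min changes only if -16 < -15.
New min = -16; changed? yes

Answer: yes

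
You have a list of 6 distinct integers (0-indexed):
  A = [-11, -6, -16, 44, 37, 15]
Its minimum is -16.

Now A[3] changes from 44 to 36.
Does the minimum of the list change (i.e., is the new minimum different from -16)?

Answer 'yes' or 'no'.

Old min = -16
Change: A[3] 44 -> 36
Changed element was NOT the min; min changes only if 36 < -16.
New min = -16; changed? no

Answer: no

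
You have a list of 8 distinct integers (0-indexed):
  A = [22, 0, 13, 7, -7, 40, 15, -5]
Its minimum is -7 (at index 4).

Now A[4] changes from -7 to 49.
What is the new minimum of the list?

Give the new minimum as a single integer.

Old min = -7 (at index 4)
Change: A[4] -7 -> 49
Changed element WAS the min. Need to check: is 49 still <= all others?
  Min of remaining elements: -5
  New min = min(49, -5) = -5

Answer: -5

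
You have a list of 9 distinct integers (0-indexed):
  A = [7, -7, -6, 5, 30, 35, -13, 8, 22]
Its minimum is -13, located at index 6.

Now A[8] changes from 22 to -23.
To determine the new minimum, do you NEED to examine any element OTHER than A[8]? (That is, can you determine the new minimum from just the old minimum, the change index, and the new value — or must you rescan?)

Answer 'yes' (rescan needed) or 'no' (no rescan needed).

Old min = -13 at index 6
Change at index 8: 22 -> -23
Index 8 was NOT the min. New min = min(-13, -23). No rescan of other elements needed.
Needs rescan: no

Answer: no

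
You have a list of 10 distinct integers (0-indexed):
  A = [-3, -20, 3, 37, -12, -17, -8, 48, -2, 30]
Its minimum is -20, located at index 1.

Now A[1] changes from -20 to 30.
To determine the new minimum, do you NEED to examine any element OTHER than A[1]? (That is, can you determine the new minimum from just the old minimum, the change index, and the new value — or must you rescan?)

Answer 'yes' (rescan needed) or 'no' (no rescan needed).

Answer: yes

Derivation:
Old min = -20 at index 1
Change at index 1: -20 -> 30
Index 1 WAS the min and new value 30 > old min -20. Must rescan other elements to find the new min.
Needs rescan: yes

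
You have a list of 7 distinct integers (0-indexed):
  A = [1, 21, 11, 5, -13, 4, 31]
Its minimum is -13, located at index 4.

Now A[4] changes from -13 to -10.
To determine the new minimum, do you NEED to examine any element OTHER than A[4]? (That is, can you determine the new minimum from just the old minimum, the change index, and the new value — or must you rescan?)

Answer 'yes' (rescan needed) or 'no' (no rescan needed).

Answer: yes

Derivation:
Old min = -13 at index 4
Change at index 4: -13 -> -10
Index 4 WAS the min and new value -10 > old min -13. Must rescan other elements to find the new min.
Needs rescan: yes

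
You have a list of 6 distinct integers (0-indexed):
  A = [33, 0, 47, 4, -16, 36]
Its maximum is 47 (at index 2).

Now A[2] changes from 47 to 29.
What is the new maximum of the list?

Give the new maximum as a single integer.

Old max = 47 (at index 2)
Change: A[2] 47 -> 29
Changed element WAS the max -> may need rescan.
  Max of remaining elements: 36
  New max = max(29, 36) = 36

Answer: 36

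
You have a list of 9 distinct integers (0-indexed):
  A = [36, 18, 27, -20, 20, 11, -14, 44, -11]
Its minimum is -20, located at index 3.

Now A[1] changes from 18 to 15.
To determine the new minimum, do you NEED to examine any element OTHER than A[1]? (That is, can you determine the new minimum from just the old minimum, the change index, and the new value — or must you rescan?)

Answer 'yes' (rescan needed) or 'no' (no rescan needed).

Old min = -20 at index 3
Change at index 1: 18 -> 15
Index 1 was NOT the min. New min = min(-20, 15). No rescan of other elements needed.
Needs rescan: no

Answer: no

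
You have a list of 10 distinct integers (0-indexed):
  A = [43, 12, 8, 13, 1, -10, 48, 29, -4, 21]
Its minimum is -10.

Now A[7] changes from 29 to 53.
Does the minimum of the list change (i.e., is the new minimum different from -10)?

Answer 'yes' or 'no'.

Answer: no

Derivation:
Old min = -10
Change: A[7] 29 -> 53
Changed element was NOT the min; min changes only if 53 < -10.
New min = -10; changed? no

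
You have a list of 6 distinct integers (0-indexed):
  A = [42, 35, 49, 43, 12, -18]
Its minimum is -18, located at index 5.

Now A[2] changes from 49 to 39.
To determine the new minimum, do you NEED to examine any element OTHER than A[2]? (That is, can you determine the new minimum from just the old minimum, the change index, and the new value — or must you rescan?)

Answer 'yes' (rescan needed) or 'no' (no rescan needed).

Answer: no

Derivation:
Old min = -18 at index 5
Change at index 2: 49 -> 39
Index 2 was NOT the min. New min = min(-18, 39). No rescan of other elements needed.
Needs rescan: no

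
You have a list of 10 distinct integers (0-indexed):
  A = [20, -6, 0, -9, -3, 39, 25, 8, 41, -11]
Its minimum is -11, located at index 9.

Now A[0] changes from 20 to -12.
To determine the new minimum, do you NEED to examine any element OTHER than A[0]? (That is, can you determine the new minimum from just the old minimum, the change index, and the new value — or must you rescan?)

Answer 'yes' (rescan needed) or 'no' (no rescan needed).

Old min = -11 at index 9
Change at index 0: 20 -> -12
Index 0 was NOT the min. New min = min(-11, -12). No rescan of other elements needed.
Needs rescan: no

Answer: no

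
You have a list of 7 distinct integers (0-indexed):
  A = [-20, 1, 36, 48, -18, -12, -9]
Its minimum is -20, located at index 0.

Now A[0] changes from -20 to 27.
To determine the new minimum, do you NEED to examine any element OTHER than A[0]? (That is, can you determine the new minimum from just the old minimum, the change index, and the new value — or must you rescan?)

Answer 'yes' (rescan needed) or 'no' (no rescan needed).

Answer: yes

Derivation:
Old min = -20 at index 0
Change at index 0: -20 -> 27
Index 0 WAS the min and new value 27 > old min -20. Must rescan other elements to find the new min.
Needs rescan: yes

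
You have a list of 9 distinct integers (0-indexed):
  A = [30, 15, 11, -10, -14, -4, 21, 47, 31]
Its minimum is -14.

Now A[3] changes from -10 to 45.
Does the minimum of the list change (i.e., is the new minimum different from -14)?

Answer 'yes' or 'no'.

Answer: no

Derivation:
Old min = -14
Change: A[3] -10 -> 45
Changed element was NOT the min; min changes only if 45 < -14.
New min = -14; changed? no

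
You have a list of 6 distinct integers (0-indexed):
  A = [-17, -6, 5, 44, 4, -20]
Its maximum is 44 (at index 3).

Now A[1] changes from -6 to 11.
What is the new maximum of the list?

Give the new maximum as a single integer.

Old max = 44 (at index 3)
Change: A[1] -6 -> 11
Changed element was NOT the old max.
  New max = max(old_max, new_val) = max(44, 11) = 44

Answer: 44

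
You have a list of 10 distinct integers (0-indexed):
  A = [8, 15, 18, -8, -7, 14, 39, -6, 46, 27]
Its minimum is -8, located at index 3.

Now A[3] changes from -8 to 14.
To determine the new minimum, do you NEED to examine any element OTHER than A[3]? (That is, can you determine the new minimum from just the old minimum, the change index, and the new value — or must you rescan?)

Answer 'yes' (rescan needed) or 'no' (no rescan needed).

Answer: yes

Derivation:
Old min = -8 at index 3
Change at index 3: -8 -> 14
Index 3 WAS the min and new value 14 > old min -8. Must rescan other elements to find the new min.
Needs rescan: yes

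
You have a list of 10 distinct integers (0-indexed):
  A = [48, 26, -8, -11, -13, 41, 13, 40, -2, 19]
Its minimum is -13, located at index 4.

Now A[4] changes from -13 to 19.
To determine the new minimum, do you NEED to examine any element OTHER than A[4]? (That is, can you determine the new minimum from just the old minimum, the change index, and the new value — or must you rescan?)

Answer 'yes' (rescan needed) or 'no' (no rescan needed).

Old min = -13 at index 4
Change at index 4: -13 -> 19
Index 4 WAS the min and new value 19 > old min -13. Must rescan other elements to find the new min.
Needs rescan: yes

Answer: yes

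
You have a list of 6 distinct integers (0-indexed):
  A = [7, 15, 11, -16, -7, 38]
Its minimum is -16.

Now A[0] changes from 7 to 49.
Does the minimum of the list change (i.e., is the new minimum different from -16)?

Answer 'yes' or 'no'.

Answer: no

Derivation:
Old min = -16
Change: A[0] 7 -> 49
Changed element was NOT the min; min changes only if 49 < -16.
New min = -16; changed? no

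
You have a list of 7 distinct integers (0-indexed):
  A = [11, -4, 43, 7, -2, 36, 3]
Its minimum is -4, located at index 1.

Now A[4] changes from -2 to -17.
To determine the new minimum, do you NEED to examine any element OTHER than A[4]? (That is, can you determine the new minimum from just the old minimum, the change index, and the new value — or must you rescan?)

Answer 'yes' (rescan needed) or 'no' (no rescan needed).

Old min = -4 at index 1
Change at index 4: -2 -> -17
Index 4 was NOT the min. New min = min(-4, -17). No rescan of other elements needed.
Needs rescan: no

Answer: no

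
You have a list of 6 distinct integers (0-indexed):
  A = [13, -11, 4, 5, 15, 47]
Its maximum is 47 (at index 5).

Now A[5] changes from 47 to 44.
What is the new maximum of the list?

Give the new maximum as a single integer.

Old max = 47 (at index 5)
Change: A[5] 47 -> 44
Changed element WAS the max -> may need rescan.
  Max of remaining elements: 15
  New max = max(44, 15) = 44

Answer: 44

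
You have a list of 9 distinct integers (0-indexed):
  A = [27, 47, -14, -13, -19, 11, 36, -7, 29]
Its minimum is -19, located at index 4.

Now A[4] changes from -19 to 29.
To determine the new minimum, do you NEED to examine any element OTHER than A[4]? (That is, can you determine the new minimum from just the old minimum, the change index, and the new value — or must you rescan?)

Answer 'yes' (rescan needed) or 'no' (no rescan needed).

Answer: yes

Derivation:
Old min = -19 at index 4
Change at index 4: -19 -> 29
Index 4 WAS the min and new value 29 > old min -19. Must rescan other elements to find the new min.
Needs rescan: yes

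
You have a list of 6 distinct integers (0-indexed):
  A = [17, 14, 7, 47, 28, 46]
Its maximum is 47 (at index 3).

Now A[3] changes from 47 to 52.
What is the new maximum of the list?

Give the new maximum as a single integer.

Answer: 52

Derivation:
Old max = 47 (at index 3)
Change: A[3] 47 -> 52
Changed element WAS the max -> may need rescan.
  Max of remaining elements: 46
  New max = max(52, 46) = 52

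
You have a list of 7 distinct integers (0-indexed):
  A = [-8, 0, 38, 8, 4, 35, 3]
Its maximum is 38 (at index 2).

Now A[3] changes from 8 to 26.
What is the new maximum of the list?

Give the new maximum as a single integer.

Old max = 38 (at index 2)
Change: A[3] 8 -> 26
Changed element was NOT the old max.
  New max = max(old_max, new_val) = max(38, 26) = 38

Answer: 38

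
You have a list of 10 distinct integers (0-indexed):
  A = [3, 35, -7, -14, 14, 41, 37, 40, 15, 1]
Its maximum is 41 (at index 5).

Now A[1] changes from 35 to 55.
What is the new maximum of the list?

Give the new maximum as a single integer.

Answer: 55

Derivation:
Old max = 41 (at index 5)
Change: A[1] 35 -> 55
Changed element was NOT the old max.
  New max = max(old_max, new_val) = max(41, 55) = 55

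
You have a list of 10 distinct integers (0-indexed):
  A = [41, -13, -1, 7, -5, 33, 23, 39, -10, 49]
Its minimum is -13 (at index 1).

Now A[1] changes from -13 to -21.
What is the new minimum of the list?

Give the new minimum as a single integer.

Old min = -13 (at index 1)
Change: A[1] -13 -> -21
Changed element WAS the min. Need to check: is -21 still <= all others?
  Min of remaining elements: -10
  New min = min(-21, -10) = -21

Answer: -21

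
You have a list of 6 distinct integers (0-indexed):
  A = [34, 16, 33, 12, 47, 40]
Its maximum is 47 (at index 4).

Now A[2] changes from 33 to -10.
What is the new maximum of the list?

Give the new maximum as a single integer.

Old max = 47 (at index 4)
Change: A[2] 33 -> -10
Changed element was NOT the old max.
  New max = max(old_max, new_val) = max(47, -10) = 47

Answer: 47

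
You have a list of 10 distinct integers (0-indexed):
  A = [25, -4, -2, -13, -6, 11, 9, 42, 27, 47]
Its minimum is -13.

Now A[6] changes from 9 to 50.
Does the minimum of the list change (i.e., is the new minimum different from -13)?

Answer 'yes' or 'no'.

Answer: no

Derivation:
Old min = -13
Change: A[6] 9 -> 50
Changed element was NOT the min; min changes only if 50 < -13.
New min = -13; changed? no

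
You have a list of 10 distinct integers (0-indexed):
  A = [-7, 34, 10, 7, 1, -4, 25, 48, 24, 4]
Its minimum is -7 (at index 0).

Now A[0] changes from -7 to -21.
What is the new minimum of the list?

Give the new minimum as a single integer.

Old min = -7 (at index 0)
Change: A[0] -7 -> -21
Changed element WAS the min. Need to check: is -21 still <= all others?
  Min of remaining elements: -4
  New min = min(-21, -4) = -21

Answer: -21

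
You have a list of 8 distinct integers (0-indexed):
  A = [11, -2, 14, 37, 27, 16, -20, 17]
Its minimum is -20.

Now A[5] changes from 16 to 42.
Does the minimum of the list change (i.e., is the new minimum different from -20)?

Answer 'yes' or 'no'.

Old min = -20
Change: A[5] 16 -> 42
Changed element was NOT the min; min changes only if 42 < -20.
New min = -20; changed? no

Answer: no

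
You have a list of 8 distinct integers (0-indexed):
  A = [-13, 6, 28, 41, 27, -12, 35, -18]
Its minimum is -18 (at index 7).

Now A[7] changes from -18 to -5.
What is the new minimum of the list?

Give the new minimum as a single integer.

Answer: -13

Derivation:
Old min = -18 (at index 7)
Change: A[7] -18 -> -5
Changed element WAS the min. Need to check: is -5 still <= all others?
  Min of remaining elements: -13
  New min = min(-5, -13) = -13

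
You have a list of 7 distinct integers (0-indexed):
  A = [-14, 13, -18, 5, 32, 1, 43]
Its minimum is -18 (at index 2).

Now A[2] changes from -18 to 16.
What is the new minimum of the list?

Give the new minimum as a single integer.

Old min = -18 (at index 2)
Change: A[2] -18 -> 16
Changed element WAS the min. Need to check: is 16 still <= all others?
  Min of remaining elements: -14
  New min = min(16, -14) = -14

Answer: -14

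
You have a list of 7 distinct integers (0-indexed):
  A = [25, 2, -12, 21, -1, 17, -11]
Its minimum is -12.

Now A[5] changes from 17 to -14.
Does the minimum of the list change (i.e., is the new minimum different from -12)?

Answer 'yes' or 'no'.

Old min = -12
Change: A[5] 17 -> -14
Changed element was NOT the min; min changes only if -14 < -12.
New min = -14; changed? yes

Answer: yes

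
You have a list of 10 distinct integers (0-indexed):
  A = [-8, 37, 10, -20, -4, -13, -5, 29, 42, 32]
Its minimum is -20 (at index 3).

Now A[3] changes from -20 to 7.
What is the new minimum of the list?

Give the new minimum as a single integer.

Answer: -13

Derivation:
Old min = -20 (at index 3)
Change: A[3] -20 -> 7
Changed element WAS the min. Need to check: is 7 still <= all others?
  Min of remaining elements: -13
  New min = min(7, -13) = -13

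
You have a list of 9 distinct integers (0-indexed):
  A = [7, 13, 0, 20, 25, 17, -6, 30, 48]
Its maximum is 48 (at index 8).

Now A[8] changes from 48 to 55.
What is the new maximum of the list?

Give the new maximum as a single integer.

Answer: 55

Derivation:
Old max = 48 (at index 8)
Change: A[8] 48 -> 55
Changed element WAS the max -> may need rescan.
  Max of remaining elements: 30
  New max = max(55, 30) = 55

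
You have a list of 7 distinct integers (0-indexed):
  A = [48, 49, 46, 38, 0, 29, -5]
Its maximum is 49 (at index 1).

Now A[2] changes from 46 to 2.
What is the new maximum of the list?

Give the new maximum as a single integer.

Answer: 49

Derivation:
Old max = 49 (at index 1)
Change: A[2] 46 -> 2
Changed element was NOT the old max.
  New max = max(old_max, new_val) = max(49, 2) = 49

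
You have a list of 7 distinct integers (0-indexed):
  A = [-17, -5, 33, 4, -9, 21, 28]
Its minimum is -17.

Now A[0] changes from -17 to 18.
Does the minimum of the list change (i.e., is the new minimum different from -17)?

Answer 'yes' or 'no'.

Answer: yes

Derivation:
Old min = -17
Change: A[0] -17 -> 18
Changed element was the min; new min must be rechecked.
New min = -9; changed? yes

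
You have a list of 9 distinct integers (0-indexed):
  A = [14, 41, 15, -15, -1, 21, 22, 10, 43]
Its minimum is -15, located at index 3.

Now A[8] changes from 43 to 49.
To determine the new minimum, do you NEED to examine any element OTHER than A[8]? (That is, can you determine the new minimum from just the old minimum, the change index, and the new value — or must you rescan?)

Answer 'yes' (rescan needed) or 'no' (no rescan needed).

Answer: no

Derivation:
Old min = -15 at index 3
Change at index 8: 43 -> 49
Index 8 was NOT the min. New min = min(-15, 49). No rescan of other elements needed.
Needs rescan: no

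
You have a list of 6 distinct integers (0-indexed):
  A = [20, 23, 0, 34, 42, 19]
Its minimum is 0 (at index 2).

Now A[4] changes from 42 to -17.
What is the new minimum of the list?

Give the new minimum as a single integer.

Old min = 0 (at index 2)
Change: A[4] 42 -> -17
Changed element was NOT the old min.
  New min = min(old_min, new_val) = min(0, -17) = -17

Answer: -17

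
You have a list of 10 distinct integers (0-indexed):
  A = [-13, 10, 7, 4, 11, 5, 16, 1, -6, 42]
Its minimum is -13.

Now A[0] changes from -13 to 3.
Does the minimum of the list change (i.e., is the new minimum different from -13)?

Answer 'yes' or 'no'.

Answer: yes

Derivation:
Old min = -13
Change: A[0] -13 -> 3
Changed element was the min; new min must be rechecked.
New min = -6; changed? yes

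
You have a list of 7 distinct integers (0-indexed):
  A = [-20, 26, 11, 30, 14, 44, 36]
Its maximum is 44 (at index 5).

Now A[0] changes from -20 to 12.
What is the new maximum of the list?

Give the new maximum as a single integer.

Old max = 44 (at index 5)
Change: A[0] -20 -> 12
Changed element was NOT the old max.
  New max = max(old_max, new_val) = max(44, 12) = 44

Answer: 44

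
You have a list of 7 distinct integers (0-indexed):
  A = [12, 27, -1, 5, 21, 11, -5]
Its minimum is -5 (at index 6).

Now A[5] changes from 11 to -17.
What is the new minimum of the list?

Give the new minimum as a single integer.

Answer: -17

Derivation:
Old min = -5 (at index 6)
Change: A[5] 11 -> -17
Changed element was NOT the old min.
  New min = min(old_min, new_val) = min(-5, -17) = -17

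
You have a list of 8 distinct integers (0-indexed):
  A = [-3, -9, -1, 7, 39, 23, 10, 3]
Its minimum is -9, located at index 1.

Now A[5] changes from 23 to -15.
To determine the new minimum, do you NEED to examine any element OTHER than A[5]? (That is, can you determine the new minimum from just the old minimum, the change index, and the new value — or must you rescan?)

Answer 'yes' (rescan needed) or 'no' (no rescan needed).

Old min = -9 at index 1
Change at index 5: 23 -> -15
Index 5 was NOT the min. New min = min(-9, -15). No rescan of other elements needed.
Needs rescan: no

Answer: no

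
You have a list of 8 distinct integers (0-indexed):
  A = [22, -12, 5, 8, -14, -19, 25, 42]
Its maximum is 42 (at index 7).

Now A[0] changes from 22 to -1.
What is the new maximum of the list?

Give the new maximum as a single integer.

Old max = 42 (at index 7)
Change: A[0] 22 -> -1
Changed element was NOT the old max.
  New max = max(old_max, new_val) = max(42, -1) = 42

Answer: 42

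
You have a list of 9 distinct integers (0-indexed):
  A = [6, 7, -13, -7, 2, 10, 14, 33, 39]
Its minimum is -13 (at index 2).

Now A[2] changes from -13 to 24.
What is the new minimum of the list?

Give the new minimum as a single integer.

Answer: -7

Derivation:
Old min = -13 (at index 2)
Change: A[2] -13 -> 24
Changed element WAS the min. Need to check: is 24 still <= all others?
  Min of remaining elements: -7
  New min = min(24, -7) = -7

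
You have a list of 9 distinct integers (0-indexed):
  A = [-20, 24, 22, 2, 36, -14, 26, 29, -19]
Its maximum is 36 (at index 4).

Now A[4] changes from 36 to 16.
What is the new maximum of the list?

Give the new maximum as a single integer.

Old max = 36 (at index 4)
Change: A[4] 36 -> 16
Changed element WAS the max -> may need rescan.
  Max of remaining elements: 29
  New max = max(16, 29) = 29

Answer: 29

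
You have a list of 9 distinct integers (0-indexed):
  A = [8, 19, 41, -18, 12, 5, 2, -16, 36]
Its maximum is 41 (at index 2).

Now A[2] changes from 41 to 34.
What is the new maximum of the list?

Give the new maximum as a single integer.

Old max = 41 (at index 2)
Change: A[2] 41 -> 34
Changed element WAS the max -> may need rescan.
  Max of remaining elements: 36
  New max = max(34, 36) = 36

Answer: 36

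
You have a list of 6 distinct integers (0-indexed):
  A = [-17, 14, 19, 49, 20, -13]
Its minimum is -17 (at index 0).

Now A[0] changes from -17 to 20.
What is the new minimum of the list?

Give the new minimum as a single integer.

Answer: -13

Derivation:
Old min = -17 (at index 0)
Change: A[0] -17 -> 20
Changed element WAS the min. Need to check: is 20 still <= all others?
  Min of remaining elements: -13
  New min = min(20, -13) = -13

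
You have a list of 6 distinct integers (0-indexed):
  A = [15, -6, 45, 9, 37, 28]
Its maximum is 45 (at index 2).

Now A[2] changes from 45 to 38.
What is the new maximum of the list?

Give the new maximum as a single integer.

Old max = 45 (at index 2)
Change: A[2] 45 -> 38
Changed element WAS the max -> may need rescan.
  Max of remaining elements: 37
  New max = max(38, 37) = 38

Answer: 38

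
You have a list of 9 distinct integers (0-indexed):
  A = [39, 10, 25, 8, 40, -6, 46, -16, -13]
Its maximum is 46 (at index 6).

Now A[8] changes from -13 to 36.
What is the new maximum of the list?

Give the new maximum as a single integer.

Answer: 46

Derivation:
Old max = 46 (at index 6)
Change: A[8] -13 -> 36
Changed element was NOT the old max.
  New max = max(old_max, new_val) = max(46, 36) = 46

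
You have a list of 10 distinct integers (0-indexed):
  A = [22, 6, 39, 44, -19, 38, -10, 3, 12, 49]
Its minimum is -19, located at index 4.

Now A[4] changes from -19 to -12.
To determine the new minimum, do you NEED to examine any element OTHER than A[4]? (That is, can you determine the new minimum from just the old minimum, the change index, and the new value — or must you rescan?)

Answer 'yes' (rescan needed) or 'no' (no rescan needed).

Answer: yes

Derivation:
Old min = -19 at index 4
Change at index 4: -19 -> -12
Index 4 WAS the min and new value -12 > old min -19. Must rescan other elements to find the new min.
Needs rescan: yes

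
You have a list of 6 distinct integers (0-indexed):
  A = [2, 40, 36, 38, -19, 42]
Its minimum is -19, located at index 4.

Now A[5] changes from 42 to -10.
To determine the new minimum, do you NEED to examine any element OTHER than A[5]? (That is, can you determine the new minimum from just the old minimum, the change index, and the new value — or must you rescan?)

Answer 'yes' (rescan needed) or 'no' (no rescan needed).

Old min = -19 at index 4
Change at index 5: 42 -> -10
Index 5 was NOT the min. New min = min(-19, -10). No rescan of other elements needed.
Needs rescan: no

Answer: no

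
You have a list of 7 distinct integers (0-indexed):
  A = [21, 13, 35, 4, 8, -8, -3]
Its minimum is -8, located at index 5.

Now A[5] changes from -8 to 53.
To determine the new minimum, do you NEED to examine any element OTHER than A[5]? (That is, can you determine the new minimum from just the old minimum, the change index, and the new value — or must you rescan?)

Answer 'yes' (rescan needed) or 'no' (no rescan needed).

Old min = -8 at index 5
Change at index 5: -8 -> 53
Index 5 WAS the min and new value 53 > old min -8. Must rescan other elements to find the new min.
Needs rescan: yes

Answer: yes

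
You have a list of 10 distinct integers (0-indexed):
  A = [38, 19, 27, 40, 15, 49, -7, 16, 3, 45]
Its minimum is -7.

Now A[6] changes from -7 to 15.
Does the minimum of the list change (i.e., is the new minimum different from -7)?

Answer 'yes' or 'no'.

Answer: yes

Derivation:
Old min = -7
Change: A[6] -7 -> 15
Changed element was the min; new min must be rechecked.
New min = 3; changed? yes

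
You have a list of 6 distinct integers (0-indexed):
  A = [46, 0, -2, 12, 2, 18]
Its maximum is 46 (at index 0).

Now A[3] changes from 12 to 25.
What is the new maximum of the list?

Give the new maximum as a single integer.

Answer: 46

Derivation:
Old max = 46 (at index 0)
Change: A[3] 12 -> 25
Changed element was NOT the old max.
  New max = max(old_max, new_val) = max(46, 25) = 46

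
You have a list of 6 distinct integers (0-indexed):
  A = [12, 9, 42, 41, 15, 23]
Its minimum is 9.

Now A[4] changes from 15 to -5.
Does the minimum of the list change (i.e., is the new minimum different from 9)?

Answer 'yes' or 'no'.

Answer: yes

Derivation:
Old min = 9
Change: A[4] 15 -> -5
Changed element was NOT the min; min changes only if -5 < 9.
New min = -5; changed? yes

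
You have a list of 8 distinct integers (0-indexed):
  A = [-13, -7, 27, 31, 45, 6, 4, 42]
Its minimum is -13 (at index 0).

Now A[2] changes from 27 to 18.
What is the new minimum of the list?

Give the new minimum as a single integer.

Old min = -13 (at index 0)
Change: A[2] 27 -> 18
Changed element was NOT the old min.
  New min = min(old_min, new_val) = min(-13, 18) = -13

Answer: -13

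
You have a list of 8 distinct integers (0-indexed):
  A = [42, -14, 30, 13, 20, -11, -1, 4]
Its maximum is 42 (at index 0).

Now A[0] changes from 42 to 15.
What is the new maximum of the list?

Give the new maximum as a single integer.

Answer: 30

Derivation:
Old max = 42 (at index 0)
Change: A[0] 42 -> 15
Changed element WAS the max -> may need rescan.
  Max of remaining elements: 30
  New max = max(15, 30) = 30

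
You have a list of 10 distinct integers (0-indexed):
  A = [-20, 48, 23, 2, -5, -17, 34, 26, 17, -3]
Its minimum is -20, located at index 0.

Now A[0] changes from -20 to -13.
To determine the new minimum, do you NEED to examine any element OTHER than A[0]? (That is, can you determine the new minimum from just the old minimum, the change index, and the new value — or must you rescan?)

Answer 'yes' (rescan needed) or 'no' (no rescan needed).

Old min = -20 at index 0
Change at index 0: -20 -> -13
Index 0 WAS the min and new value -13 > old min -20. Must rescan other elements to find the new min.
Needs rescan: yes

Answer: yes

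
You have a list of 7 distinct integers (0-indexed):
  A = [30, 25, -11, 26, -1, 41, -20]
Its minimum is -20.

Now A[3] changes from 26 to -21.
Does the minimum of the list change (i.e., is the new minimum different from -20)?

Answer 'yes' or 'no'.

Answer: yes

Derivation:
Old min = -20
Change: A[3] 26 -> -21
Changed element was NOT the min; min changes only if -21 < -20.
New min = -21; changed? yes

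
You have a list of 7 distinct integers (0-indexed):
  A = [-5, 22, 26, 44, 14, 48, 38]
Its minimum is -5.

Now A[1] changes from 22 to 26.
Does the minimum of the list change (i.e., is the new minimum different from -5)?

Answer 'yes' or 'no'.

Answer: no

Derivation:
Old min = -5
Change: A[1] 22 -> 26
Changed element was NOT the min; min changes only if 26 < -5.
New min = -5; changed? no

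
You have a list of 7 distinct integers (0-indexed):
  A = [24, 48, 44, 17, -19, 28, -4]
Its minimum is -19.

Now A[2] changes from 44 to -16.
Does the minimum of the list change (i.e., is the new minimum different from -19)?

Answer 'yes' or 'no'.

Old min = -19
Change: A[2] 44 -> -16
Changed element was NOT the min; min changes only if -16 < -19.
New min = -19; changed? no

Answer: no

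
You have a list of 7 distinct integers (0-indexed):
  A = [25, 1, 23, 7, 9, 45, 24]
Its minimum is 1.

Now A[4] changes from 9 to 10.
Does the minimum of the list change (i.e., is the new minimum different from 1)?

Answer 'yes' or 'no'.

Old min = 1
Change: A[4] 9 -> 10
Changed element was NOT the min; min changes only if 10 < 1.
New min = 1; changed? no

Answer: no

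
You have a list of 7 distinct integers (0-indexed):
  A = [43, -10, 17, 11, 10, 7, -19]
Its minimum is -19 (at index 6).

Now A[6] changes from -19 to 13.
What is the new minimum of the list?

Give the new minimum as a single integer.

Old min = -19 (at index 6)
Change: A[6] -19 -> 13
Changed element WAS the min. Need to check: is 13 still <= all others?
  Min of remaining elements: -10
  New min = min(13, -10) = -10

Answer: -10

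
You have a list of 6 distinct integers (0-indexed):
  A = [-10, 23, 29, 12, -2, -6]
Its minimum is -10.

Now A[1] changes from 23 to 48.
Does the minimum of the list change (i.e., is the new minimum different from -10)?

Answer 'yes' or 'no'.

Answer: no

Derivation:
Old min = -10
Change: A[1] 23 -> 48
Changed element was NOT the min; min changes only if 48 < -10.
New min = -10; changed? no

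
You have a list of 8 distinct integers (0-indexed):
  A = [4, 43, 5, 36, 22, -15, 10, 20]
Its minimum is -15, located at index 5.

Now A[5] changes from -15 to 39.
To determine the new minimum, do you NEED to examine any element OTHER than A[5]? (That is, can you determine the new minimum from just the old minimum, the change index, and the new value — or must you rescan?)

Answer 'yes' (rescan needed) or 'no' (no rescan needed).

Old min = -15 at index 5
Change at index 5: -15 -> 39
Index 5 WAS the min and new value 39 > old min -15. Must rescan other elements to find the new min.
Needs rescan: yes

Answer: yes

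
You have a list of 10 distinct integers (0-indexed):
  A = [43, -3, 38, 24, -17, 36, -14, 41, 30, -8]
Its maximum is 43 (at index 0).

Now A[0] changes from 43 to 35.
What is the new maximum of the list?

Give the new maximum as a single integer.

Answer: 41

Derivation:
Old max = 43 (at index 0)
Change: A[0] 43 -> 35
Changed element WAS the max -> may need rescan.
  Max of remaining elements: 41
  New max = max(35, 41) = 41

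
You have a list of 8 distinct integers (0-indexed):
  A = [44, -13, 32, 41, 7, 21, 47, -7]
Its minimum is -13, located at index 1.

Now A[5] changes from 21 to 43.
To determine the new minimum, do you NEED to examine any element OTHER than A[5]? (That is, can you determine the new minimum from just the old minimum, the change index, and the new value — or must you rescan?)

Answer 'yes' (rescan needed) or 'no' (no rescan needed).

Old min = -13 at index 1
Change at index 5: 21 -> 43
Index 5 was NOT the min. New min = min(-13, 43). No rescan of other elements needed.
Needs rescan: no

Answer: no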